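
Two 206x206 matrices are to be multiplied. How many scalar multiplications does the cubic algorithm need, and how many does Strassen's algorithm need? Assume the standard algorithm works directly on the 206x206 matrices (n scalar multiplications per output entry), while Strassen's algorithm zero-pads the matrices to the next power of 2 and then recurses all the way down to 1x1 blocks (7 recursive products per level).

Matrix multiplication for 206x206 matrices:

Strassen's algorithm requires power-of-2 dimensions. Pad 206x206 to 256x256 (next power of 2).

Standard algorithm: 206^3 = 8741816 multiplications
Strassen's algorithm: 7^(log2(256)) = 7^8 = 5764801 multiplications
Savings: 8741816 - 5764801 = 2977015 multiplications

Standard: 8741816 multiplications (206^3). Strassen: 5764801 multiplications (7^8, after padding to 256x256). Strassen reduces 8 recursive multiplications to 7 at each level.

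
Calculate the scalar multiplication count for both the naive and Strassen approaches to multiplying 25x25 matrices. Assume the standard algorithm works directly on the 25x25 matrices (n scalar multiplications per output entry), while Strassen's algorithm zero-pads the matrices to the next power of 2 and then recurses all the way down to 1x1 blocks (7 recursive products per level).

Matrix multiplication for 25x25 matrices:

Strassen's algorithm requires power-of-2 dimensions. Pad 25x25 to 32x32 (next power of 2).

Standard algorithm: 25^3 = 15625 multiplications
Strassen's algorithm: 7^(log2(32)) = 7^5 = 16807 multiplications
Difference: 15625 - 16807 = -1182 (Strassen uses MORE here due to padding overhead — for small or just-over-power-of-2 n, padding can outweigh the per-level savings)

Standard: 15625 multiplications (25^3). Strassen: 16807 multiplications (7^5, after padding to 32x32). Strassen reduces 8 recursive multiplications to 7 at each level.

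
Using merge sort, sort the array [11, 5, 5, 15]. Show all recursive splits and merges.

Merge sort trace:

Split: [11, 5, 5, 15] -> [11, 5] and [5, 15]
  Split: [11, 5] -> [11] and [5]
  Merge: [11] + [5] -> [5, 11]
  Split: [5, 15] -> [5] and [15]
  Merge: [5] + [15] -> [5, 15]
Merge: [5, 11] + [5, 15] -> [5, 5, 11, 15]

Final sorted array: [5, 5, 11, 15]

The merge sort proceeds by recursively splitting the array and merging sorted halves.
After all merges, the sorted array is [5, 5, 11, 15].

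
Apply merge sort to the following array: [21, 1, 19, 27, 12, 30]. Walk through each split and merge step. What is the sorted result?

Merge sort trace:

Split: [21, 1, 19, 27, 12, 30] -> [21, 1, 19] and [27, 12, 30]
  Split: [21, 1, 19] -> [21] and [1, 19]
    Split: [1, 19] -> [1] and [19]
    Merge: [1] + [19] -> [1, 19]
  Merge: [21] + [1, 19] -> [1, 19, 21]
  Split: [27, 12, 30] -> [27] and [12, 30]
    Split: [12, 30] -> [12] and [30]
    Merge: [12] + [30] -> [12, 30]
  Merge: [27] + [12, 30] -> [12, 27, 30]
Merge: [1, 19, 21] + [12, 27, 30] -> [1, 12, 19, 21, 27, 30]

Final sorted array: [1, 12, 19, 21, 27, 30]

The merge sort proceeds by recursively splitting the array and merging sorted halves.
After all merges, the sorted array is [1, 12, 19, 21, 27, 30].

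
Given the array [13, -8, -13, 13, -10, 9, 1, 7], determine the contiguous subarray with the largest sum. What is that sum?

Using Kadane's algorithm on [13, -8, -13, 13, -10, 9, 1, 7]:

Scanning through the array:
Position 1 (value -8): max_ending_here = 5, max_so_far = 13
Position 2 (value -13): max_ending_here = -8, max_so_far = 13
Position 3 (value 13): max_ending_here = 13, max_so_far = 13
Position 4 (value -10): max_ending_here = 3, max_so_far = 13
Position 5 (value 9): max_ending_here = 12, max_so_far = 13
Position 6 (value 1): max_ending_here = 13, max_so_far = 13
Position 7 (value 7): max_ending_here = 20, max_so_far = 20

Maximum subarray: [13, -10, 9, 1, 7]
Maximum sum: 20

The maximum subarray is [13, -10, 9, 1, 7] with sum 20. This subarray runs from index 3 to index 7.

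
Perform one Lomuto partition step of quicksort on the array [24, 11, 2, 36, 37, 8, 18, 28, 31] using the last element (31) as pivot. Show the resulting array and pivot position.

Lomuto partition with pivot = 31:

Initial array: [24, 11, 2, 36, 37, 8, 18, 28, 31]

arr[0]=24 <= 31: swap with position 0, array becomes [24, 11, 2, 36, 37, 8, 18, 28, 31]
arr[1]=11 <= 31: swap with position 1, array becomes [24, 11, 2, 36, 37, 8, 18, 28, 31]
arr[2]=2 <= 31: swap with position 2, array becomes [24, 11, 2, 36, 37, 8, 18, 28, 31]
arr[3]=36 > 31: no swap
arr[4]=37 > 31: no swap
arr[5]=8 <= 31: swap with position 3, array becomes [24, 11, 2, 8, 37, 36, 18, 28, 31]
arr[6]=18 <= 31: swap with position 4, array becomes [24, 11, 2, 8, 18, 36, 37, 28, 31]
arr[7]=28 <= 31: swap with position 5, array becomes [24, 11, 2, 8, 18, 28, 37, 36, 31]

Place pivot at position 6: [24, 11, 2, 8, 18, 28, 31, 36, 37]
Pivot position: 6

After partitioning with pivot 31, the array becomes [24, 11, 2, 8, 18, 28, 31, 36, 37]. The pivot is placed at index 6. All elements to the left of the pivot are <= 31, and all elements to the right are > 31.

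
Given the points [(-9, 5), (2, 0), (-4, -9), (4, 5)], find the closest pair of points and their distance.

Computing all pairwise distances among 4 points:

d((-9, 5), (2, 0)) = 12.083
d((-9, 5), (-4, -9)) = 14.8661
d((-9, 5), (4, 5)) = 13.0
d((2, 0), (-4, -9)) = 10.8167
d((2, 0), (4, 5)) = 5.3852 <-- minimum
d((-4, -9), (4, 5)) = 16.1245

Closest pair: (2, 0) and (4, 5) with distance 5.3852

The closest pair is (2, 0) and (4, 5) with Euclidean distance 5.3852. For 4 points, brute-force pairwise comparison is shown above. For large n, the divide-and-conquer algorithm (sort by x, recurse on halves, check the dividing strip) achieves O(n log n).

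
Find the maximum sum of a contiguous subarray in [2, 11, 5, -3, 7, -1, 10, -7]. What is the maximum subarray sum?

Using Kadane's algorithm on [2, 11, 5, -3, 7, -1, 10, -7]:

Scanning through the array:
Position 1 (value 11): max_ending_here = 13, max_so_far = 13
Position 2 (value 5): max_ending_here = 18, max_so_far = 18
Position 3 (value -3): max_ending_here = 15, max_so_far = 18
Position 4 (value 7): max_ending_here = 22, max_so_far = 22
Position 5 (value -1): max_ending_here = 21, max_so_far = 22
Position 6 (value 10): max_ending_here = 31, max_so_far = 31
Position 7 (value -7): max_ending_here = 24, max_so_far = 31

Maximum subarray: [2, 11, 5, -3, 7, -1, 10]
Maximum sum: 31

The maximum subarray is [2, 11, 5, -3, 7, -1, 10] with sum 31. This subarray runs from index 0 to index 6.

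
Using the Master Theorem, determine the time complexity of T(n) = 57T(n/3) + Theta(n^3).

Master Theorem for T(n) = 57T(n/3) + O(n^3):

a = 57, b = 3, c = 3
log_b(a) = log_3(57) = 3.6801

Case 1: c = 3 < log_3(57) = 3.6801
T(n) = O(n^(log_3 57))

For T(n) = 57T(n/3) + O(n^3): log_3(57) = 3.6801. This is Case 1 of the Master Theorem (c < log_b(a), work dominated by leaves), giving O(n^(log_3 57)).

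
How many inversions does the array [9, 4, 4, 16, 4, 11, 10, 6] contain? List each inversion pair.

Finding inversions in [9, 4, 4, 16, 4, 11, 10, 6]:

(0, 1): arr[0]=9 > arr[1]=4
(0, 2): arr[0]=9 > arr[2]=4
(0, 4): arr[0]=9 > arr[4]=4
(0, 7): arr[0]=9 > arr[7]=6
(3, 4): arr[3]=16 > arr[4]=4
(3, 5): arr[3]=16 > arr[5]=11
(3, 6): arr[3]=16 > arr[6]=10
(3, 7): arr[3]=16 > arr[7]=6
(5, 6): arr[5]=11 > arr[6]=10
(5, 7): arr[5]=11 > arr[7]=6
(6, 7): arr[6]=10 > arr[7]=6

Total inversions: 11

The array has 11 inversion(s): (0,1), (0,2), (0,4), (0,7), (3,4), (3,5), (3,6), (3,7), (5,6), (5,7), (6,7). Each pair (i,j) satisfies i < j and arr[i] > arr[j].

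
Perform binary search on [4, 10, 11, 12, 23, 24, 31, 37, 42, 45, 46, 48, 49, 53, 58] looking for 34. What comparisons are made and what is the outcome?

Binary search for 34 in [4, 10, 11, 12, 23, 24, 31, 37, 42, 45, 46, 48, 49, 53, 58]:

lo=0, hi=14, mid=7, arr[mid]=37 -> 37 > 34, search left half
lo=0, hi=6, mid=3, arr[mid]=12 -> 12 < 34, search right half
lo=4, hi=6, mid=5, arr[mid]=24 -> 24 < 34, search right half
lo=6, hi=6, mid=6, arr[mid]=31 -> 31 < 34, search right half
lo=7 > hi=6, target 34 not found

Binary search determines that 34 is not in the array after 4 comparisons. The search space was exhausted without finding the target.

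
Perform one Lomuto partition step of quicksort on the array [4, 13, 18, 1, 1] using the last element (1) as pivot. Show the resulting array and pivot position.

Lomuto partition with pivot = 1:

Initial array: [4, 13, 18, 1, 1]

arr[0]=4 > 1: no swap
arr[1]=13 > 1: no swap
arr[2]=18 > 1: no swap
arr[3]=1 <= 1: swap with position 0, array becomes [1, 13, 18, 4, 1]

Place pivot at position 1: [1, 1, 18, 4, 13]
Pivot position: 1

After partitioning with pivot 1, the array becomes [1, 1, 18, 4, 13]. The pivot is placed at index 1. All elements to the left of the pivot are <= 1, and all elements to the right are > 1.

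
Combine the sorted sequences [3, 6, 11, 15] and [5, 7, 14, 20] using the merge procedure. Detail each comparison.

Merging process:

Compare 3 vs 5: take 3 from left. Merged: [3]
Compare 6 vs 5: take 5 from right. Merged: [3, 5]
Compare 6 vs 7: take 6 from left. Merged: [3, 5, 6]
Compare 11 vs 7: take 7 from right. Merged: [3, 5, 6, 7]
Compare 11 vs 14: take 11 from left. Merged: [3, 5, 6, 7, 11]
Compare 15 vs 14: take 14 from right. Merged: [3, 5, 6, 7, 11, 14]
Compare 15 vs 20: take 15 from left. Merged: [3, 5, 6, 7, 11, 14, 15]
Append remaining from right: [20]. Merged: [3, 5, 6, 7, 11, 14, 15, 20]

Final merged array: [3, 5, 6, 7, 11, 14, 15, 20]
Total comparisons: 7

The merged array is [3, 5, 6, 7, 11, 14, 15, 20], requiring 7 comparisons. The merge step runs in O(n) time where n is the total number of elements.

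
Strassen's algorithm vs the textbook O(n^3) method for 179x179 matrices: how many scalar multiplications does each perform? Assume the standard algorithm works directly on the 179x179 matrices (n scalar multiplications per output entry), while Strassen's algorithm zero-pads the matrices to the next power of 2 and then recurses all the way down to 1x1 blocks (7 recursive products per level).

Matrix multiplication for 179x179 matrices:

Strassen's algorithm requires power-of-2 dimensions. Pad 179x179 to 256x256 (next power of 2).

Standard algorithm: 179^3 = 5735339 multiplications
Strassen's algorithm: 7^(log2(256)) = 7^8 = 5764801 multiplications
Difference: 5735339 - 5764801 = -29462 (Strassen uses MORE here due to padding overhead — for small or just-over-power-of-2 n, padding can outweigh the per-level savings)

Standard: 5735339 multiplications (179^3). Strassen: 5764801 multiplications (7^8, after padding to 256x256). Strassen reduces 8 recursive multiplications to 7 at each level.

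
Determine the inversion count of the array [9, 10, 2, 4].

Finding inversions in [9, 10, 2, 4]:

(0, 2): arr[0]=9 > arr[2]=2
(0, 3): arr[0]=9 > arr[3]=4
(1, 2): arr[1]=10 > arr[2]=2
(1, 3): arr[1]=10 > arr[3]=4

Total inversions: 4

The array has 4 inversion(s): (0,2), (0,3), (1,2), (1,3). Each pair (i,j) satisfies i < j and arr[i] > arr[j].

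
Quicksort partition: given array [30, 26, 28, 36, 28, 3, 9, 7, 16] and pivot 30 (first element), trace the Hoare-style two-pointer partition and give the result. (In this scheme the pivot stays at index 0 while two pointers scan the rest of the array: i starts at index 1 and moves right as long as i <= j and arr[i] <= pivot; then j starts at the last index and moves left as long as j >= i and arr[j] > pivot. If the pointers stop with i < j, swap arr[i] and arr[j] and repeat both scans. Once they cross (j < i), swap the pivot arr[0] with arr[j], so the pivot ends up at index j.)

Hoare-style two-pointer partition with pivot = 30:

Initial array: [30, 26, 28, 36, 28, 3, 9, 7, 16]

Pointers start at i = 1, j = 8.
i stops at index 3 (arr[3]=36 > 30), j stops at index 8 (arr[8]=16 <= 30): swap arr[3] and arr[8], array becomes [30, 26, 28, 16, 28, 3, 9, 7, 36]
i ends at 8, j ends at 7: the pointers have crossed (j < i), so scanning stops.

Swap pivot arr[0] with arr[7] to place pivot at position 7: [7, 26, 28, 16, 28, 3, 9, 30, 36]
Pivot position: 7

After partitioning with pivot 30, the array becomes [7, 26, 28, 16, 28, 3, 9, 30, 36]. The pivot is placed at index 7. All elements to the left of the pivot are <= 30, and all elements to the right are > 30.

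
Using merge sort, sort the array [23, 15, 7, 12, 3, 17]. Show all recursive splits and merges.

Merge sort trace:

Split: [23, 15, 7, 12, 3, 17] -> [23, 15, 7] and [12, 3, 17]
  Split: [23, 15, 7] -> [23] and [15, 7]
    Split: [15, 7] -> [15] and [7]
    Merge: [15] + [7] -> [7, 15]
  Merge: [23] + [7, 15] -> [7, 15, 23]
  Split: [12, 3, 17] -> [12] and [3, 17]
    Split: [3, 17] -> [3] and [17]
    Merge: [3] + [17] -> [3, 17]
  Merge: [12] + [3, 17] -> [3, 12, 17]
Merge: [7, 15, 23] + [3, 12, 17] -> [3, 7, 12, 15, 17, 23]

Final sorted array: [3, 7, 12, 15, 17, 23]

The merge sort proceeds by recursively splitting the array and merging sorted halves.
After all merges, the sorted array is [3, 7, 12, 15, 17, 23].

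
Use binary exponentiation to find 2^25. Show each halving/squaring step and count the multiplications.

Computing 2^25 by squaring (build up from 2^1; each line after the first costs one multiplication):

2^1 = 2
2^2 = (2^1)^2 = 2^2 = 4
2^3 = 2 * 2^2 = 2 * 4 = 8
2^6 = (2^3)^2 = 8^2 = 64
2^12 = (2^6)^2 = 64^2 = 4096
2^24 = (2^12)^2 = 4096^2 = 16777216
2^25 = 2 * 2^24 = 2 * 16777216 = 33554432

Result: 33554432
Multiplications needed: 6 (6 lines after 2^1)

2^25 = 33554432. Using exponentiation by squaring, this requires 6 multiplications. The key idea: if the exponent is even, square the half-power; if odd, multiply by the base once.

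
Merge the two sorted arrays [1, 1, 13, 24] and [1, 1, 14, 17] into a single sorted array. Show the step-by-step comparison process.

Merging process:

Compare 1 vs 1: take 1 from left. Merged: [1]
Compare 1 vs 1: take 1 from left. Merged: [1, 1]
Compare 13 vs 1: take 1 from right. Merged: [1, 1, 1]
Compare 13 vs 1: take 1 from right. Merged: [1, 1, 1, 1]
Compare 13 vs 14: take 13 from left. Merged: [1, 1, 1, 1, 13]
Compare 24 vs 14: take 14 from right. Merged: [1, 1, 1, 1, 13, 14]
Compare 24 vs 17: take 17 from right. Merged: [1, 1, 1, 1, 13, 14, 17]
Append remaining from left: [24]. Merged: [1, 1, 1, 1, 13, 14, 17, 24]

Final merged array: [1, 1, 1, 1, 13, 14, 17, 24]
Total comparisons: 7

The merged array is [1, 1, 1, 1, 13, 14, 17, 24], requiring 7 comparisons. The merge step runs in O(n) time where n is the total number of elements.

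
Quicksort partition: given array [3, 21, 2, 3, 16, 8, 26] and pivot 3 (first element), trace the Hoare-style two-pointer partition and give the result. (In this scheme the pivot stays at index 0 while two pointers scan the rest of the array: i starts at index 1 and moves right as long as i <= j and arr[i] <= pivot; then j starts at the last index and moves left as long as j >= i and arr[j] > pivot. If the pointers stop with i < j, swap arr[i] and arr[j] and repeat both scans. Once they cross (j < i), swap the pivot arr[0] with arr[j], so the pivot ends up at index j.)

Hoare-style two-pointer partition with pivot = 3:

Initial array: [3, 21, 2, 3, 16, 8, 26]

Pointers start at i = 1, j = 6.
i stops at index 1 (arr[1]=21 > 3), j stops at index 3 (arr[3]=3 <= 3): swap arr[1] and arr[3], array becomes [3, 3, 2, 21, 16, 8, 26]
i ends at 3, j ends at 2: the pointers have crossed (j < i), so scanning stops.

Swap pivot arr[0] with arr[2] to place pivot at position 2: [2, 3, 3, 21, 16, 8, 26]
Pivot position: 2

After partitioning with pivot 3, the array becomes [2, 3, 3, 21, 16, 8, 26]. The pivot is placed at index 2. All elements to the left of the pivot are <= 3, and all elements to the right are > 3.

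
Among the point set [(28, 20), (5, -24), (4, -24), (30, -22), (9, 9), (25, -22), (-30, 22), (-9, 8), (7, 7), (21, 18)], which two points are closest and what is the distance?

Computing all pairwise distances among 10 points:

d((28, 20), (5, -24)) = 49.6488
d((28, 20), (4, -24)) = 50.1199
d((28, 20), (30, -22)) = 42.0476
d((28, 20), (9, 9)) = 21.9545
d((28, 20), (25, -22)) = 42.107
d((28, 20), (-30, 22)) = 58.0345
d((28, 20), (-9, 8)) = 38.8973
d((28, 20), (7, 7)) = 24.6982
d((28, 20), (21, 18)) = 7.2801
d((5, -24), (4, -24)) = 1.0 <-- minimum
d((5, -24), (30, -22)) = 25.0799
d((5, -24), (9, 9)) = 33.2415
d((5, -24), (25, -22)) = 20.0998
d((5, -24), (-30, 22)) = 57.8014
d((5, -24), (-9, 8)) = 34.9285
d((5, -24), (7, 7)) = 31.0644
d((5, -24), (21, 18)) = 44.9444
d((4, -24), (30, -22)) = 26.0768
d((4, -24), (9, 9)) = 33.3766
d((4, -24), (25, -22)) = 21.095
d((4, -24), (-30, 22)) = 57.2014
d((4, -24), (-9, 8)) = 34.5398
d((4, -24), (7, 7)) = 31.1448
d((4, -24), (21, 18)) = 45.31
d((30, -22), (9, 9)) = 37.4433
d((30, -22), (25, -22)) = 5.0
d((30, -22), (-30, 22)) = 74.4043
d((30, -22), (-9, 8)) = 49.2037
d((30, -22), (7, 7)) = 37.0135
d((30, -22), (21, 18)) = 41.0
d((9, 9), (25, -22)) = 34.8855
d((9, 9), (-30, 22)) = 41.1096
d((9, 9), (-9, 8)) = 18.0278
d((9, 9), (7, 7)) = 2.8284
d((9, 9), (21, 18)) = 15.0
d((25, -22), (-30, 22)) = 70.4344
d((25, -22), (-9, 8)) = 45.3431
d((25, -22), (7, 7)) = 34.1321
d((25, -22), (21, 18)) = 40.1995
d((-30, 22), (-9, 8)) = 25.2389
d((-30, 22), (7, 7)) = 39.9249
d((-30, 22), (21, 18)) = 51.1566
d((-9, 8), (7, 7)) = 16.0312
d((-9, 8), (21, 18)) = 31.6228
d((7, 7), (21, 18)) = 17.8045

Closest pair: (5, -24) and (4, -24) with distance 1.0

The closest pair is (5, -24) and (4, -24) with Euclidean distance 1.0. For 10 points, brute-force pairwise comparison is shown above. For large n, the divide-and-conquer algorithm (sort by x, recurse on halves, check the dividing strip) achieves O(n log n).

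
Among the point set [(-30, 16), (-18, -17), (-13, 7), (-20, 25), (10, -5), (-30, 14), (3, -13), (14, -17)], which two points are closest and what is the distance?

Computing all pairwise distances among 8 points:

d((-30, 16), (-18, -17)) = 35.1141
d((-30, 16), (-13, 7)) = 19.2354
d((-30, 16), (-20, 25)) = 13.4536
d((-30, 16), (10, -5)) = 45.1774
d((-30, 16), (-30, 14)) = 2.0 <-- minimum
d((-30, 16), (3, -13)) = 43.9318
d((-30, 16), (14, -17)) = 55.0
d((-18, -17), (-13, 7)) = 24.5153
d((-18, -17), (-20, 25)) = 42.0476
d((-18, -17), (10, -5)) = 30.4631
d((-18, -17), (-30, 14)) = 33.2415
d((-18, -17), (3, -13)) = 21.3776
d((-18, -17), (14, -17)) = 32.0
d((-13, 7), (-20, 25)) = 19.3132
d((-13, 7), (10, -5)) = 25.9422
d((-13, 7), (-30, 14)) = 18.3848
d((-13, 7), (3, -13)) = 25.6125
d((-13, 7), (14, -17)) = 36.1248
d((-20, 25), (10, -5)) = 42.4264
d((-20, 25), (-30, 14)) = 14.8661
d((-20, 25), (3, -13)) = 44.4185
d((-20, 25), (14, -17)) = 54.037
d((10, -5), (-30, 14)) = 44.2832
d((10, -5), (3, -13)) = 10.6301
d((10, -5), (14, -17)) = 12.6491
d((-30, 14), (3, -13)) = 42.638
d((-30, 14), (14, -17)) = 53.8238
d((3, -13), (14, -17)) = 11.7047

Closest pair: (-30, 16) and (-30, 14) with distance 2.0

The closest pair is (-30, 16) and (-30, 14) with Euclidean distance 2.0. For 8 points, brute-force pairwise comparison is shown above. For large n, the divide-and-conquer algorithm (sort by x, recurse on halves, check the dividing strip) achieves O(n log n).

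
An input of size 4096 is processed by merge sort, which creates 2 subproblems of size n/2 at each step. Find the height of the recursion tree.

For divide and conquer with division factor 2:

Problem sizes at each level:
Level 0: 4096
Level 1: 2048
Level 2: 1024
Level 3: 512
Level 4: 256
Level 5: 128
Level 6: 64
Level 7: 32
Level 8: 16
Level 9: 8
Level 10: 4
Level 11: 2
Level 12: 1

The root is level 0 and the size-1 base case is level 12 (the tree spans levels 0 through 12, i.e. 13 levels counting the root), so the depth is the number of divisions: log_2(4096) = 12

The recursion tree depth is log_2(4096) = 12. At each level, the problem size is divided by 2, so it takes 12 divisions to reduce to a base case of size 1. The algorithm makes 2 recursive calls at each level.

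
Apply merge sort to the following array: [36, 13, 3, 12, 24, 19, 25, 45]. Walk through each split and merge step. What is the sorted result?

Merge sort trace:

Split: [36, 13, 3, 12, 24, 19, 25, 45] -> [36, 13, 3, 12] and [24, 19, 25, 45]
  Split: [36, 13, 3, 12] -> [36, 13] and [3, 12]
    Split: [36, 13] -> [36] and [13]
    Merge: [36] + [13] -> [13, 36]
    Split: [3, 12] -> [3] and [12]
    Merge: [3] + [12] -> [3, 12]
  Merge: [13, 36] + [3, 12] -> [3, 12, 13, 36]
  Split: [24, 19, 25, 45] -> [24, 19] and [25, 45]
    Split: [24, 19] -> [24] and [19]
    Merge: [24] + [19] -> [19, 24]
    Split: [25, 45] -> [25] and [45]
    Merge: [25] + [45] -> [25, 45]
  Merge: [19, 24] + [25, 45] -> [19, 24, 25, 45]
Merge: [3, 12, 13, 36] + [19, 24, 25, 45] -> [3, 12, 13, 19, 24, 25, 36, 45]

Final sorted array: [3, 12, 13, 19, 24, 25, 36, 45]

The merge sort proceeds by recursively splitting the array and merging sorted halves.
After all merges, the sorted array is [3, 12, 13, 19, 24, 25, 36, 45].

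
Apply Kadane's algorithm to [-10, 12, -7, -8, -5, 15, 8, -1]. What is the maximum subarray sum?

Using Kadane's algorithm on [-10, 12, -7, -8, -5, 15, 8, -1]:

Scanning through the array:
Position 1 (value 12): max_ending_here = 12, max_so_far = 12
Position 2 (value -7): max_ending_here = 5, max_so_far = 12
Position 3 (value -8): max_ending_here = -3, max_so_far = 12
Position 4 (value -5): max_ending_here = -5, max_so_far = 12
Position 5 (value 15): max_ending_here = 15, max_so_far = 15
Position 6 (value 8): max_ending_here = 23, max_so_far = 23
Position 7 (value -1): max_ending_here = 22, max_so_far = 23

Maximum subarray: [15, 8]
Maximum sum: 23

The maximum subarray is [15, 8] with sum 23. This subarray runs from index 5 to index 6.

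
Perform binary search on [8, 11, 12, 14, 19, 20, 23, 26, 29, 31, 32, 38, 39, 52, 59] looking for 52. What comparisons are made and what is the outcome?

Binary search for 52 in [8, 11, 12, 14, 19, 20, 23, 26, 29, 31, 32, 38, 39, 52, 59]:

lo=0, hi=14, mid=7, arr[mid]=26 -> 26 < 52, search right half
lo=8, hi=14, mid=11, arr[mid]=38 -> 38 < 52, search right half
lo=12, hi=14, mid=13, arr[mid]=52 -> Found target at index 13!

Binary search finds 52 at index 13 after 3 comparisons. The search repeatedly halves the search space by comparing with the middle element.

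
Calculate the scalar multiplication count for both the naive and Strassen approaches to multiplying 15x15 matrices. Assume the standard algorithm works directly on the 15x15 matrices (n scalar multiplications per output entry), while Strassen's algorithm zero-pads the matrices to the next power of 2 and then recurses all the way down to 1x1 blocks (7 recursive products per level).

Matrix multiplication for 15x15 matrices:

Strassen's algorithm requires power-of-2 dimensions. Pad 15x15 to 16x16 (next power of 2).

Standard algorithm: 15^3 = 3375 multiplications
Strassen's algorithm: 7^(log2(16)) = 7^4 = 2401 multiplications
Savings: 3375 - 2401 = 974 multiplications

Standard: 3375 multiplications (15^3). Strassen: 2401 multiplications (7^4, after padding to 16x16). Strassen reduces 8 recursive multiplications to 7 at each level.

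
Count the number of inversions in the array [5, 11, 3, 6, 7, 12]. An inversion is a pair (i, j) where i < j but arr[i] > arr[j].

Finding inversions in [5, 11, 3, 6, 7, 12]:

(0, 2): arr[0]=5 > arr[2]=3
(1, 2): arr[1]=11 > arr[2]=3
(1, 3): arr[1]=11 > arr[3]=6
(1, 4): arr[1]=11 > arr[4]=7

Total inversions: 4

The array has 4 inversion(s): (0,2), (1,2), (1,3), (1,4). Each pair (i,j) satisfies i < j and arr[i] > arr[j].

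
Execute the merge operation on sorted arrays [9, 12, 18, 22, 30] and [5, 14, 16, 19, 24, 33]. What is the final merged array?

Merging process:

Compare 9 vs 5: take 5 from right. Merged: [5]
Compare 9 vs 14: take 9 from left. Merged: [5, 9]
Compare 12 vs 14: take 12 from left. Merged: [5, 9, 12]
Compare 18 vs 14: take 14 from right. Merged: [5, 9, 12, 14]
Compare 18 vs 16: take 16 from right. Merged: [5, 9, 12, 14, 16]
Compare 18 vs 19: take 18 from left. Merged: [5, 9, 12, 14, 16, 18]
Compare 22 vs 19: take 19 from right. Merged: [5, 9, 12, 14, 16, 18, 19]
Compare 22 vs 24: take 22 from left. Merged: [5, 9, 12, 14, 16, 18, 19, 22]
Compare 30 vs 24: take 24 from right. Merged: [5, 9, 12, 14, 16, 18, 19, 22, 24]
Compare 30 vs 33: take 30 from left. Merged: [5, 9, 12, 14, 16, 18, 19, 22, 24, 30]
Append remaining from right: [33]. Merged: [5, 9, 12, 14, 16, 18, 19, 22, 24, 30, 33]

Final merged array: [5, 9, 12, 14, 16, 18, 19, 22, 24, 30, 33]
Total comparisons: 10

The merged array is [5, 9, 12, 14, 16, 18, 19, 22, 24, 30, 33], requiring 10 comparisons. The merge step runs in O(n) time where n is the total number of elements.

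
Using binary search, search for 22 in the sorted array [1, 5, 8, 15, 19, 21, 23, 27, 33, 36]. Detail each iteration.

Binary search for 22 in [1, 5, 8, 15, 19, 21, 23, 27, 33, 36]:

lo=0, hi=9, mid=4, arr[mid]=19 -> 19 < 22, search right half
lo=5, hi=9, mid=7, arr[mid]=27 -> 27 > 22, search left half
lo=5, hi=6, mid=5, arr[mid]=21 -> 21 < 22, search right half
lo=6, hi=6, mid=6, arr[mid]=23 -> 23 > 22, search left half
lo=6 > hi=5, target 22 not found

Binary search determines that 22 is not in the array after 4 comparisons. The search space was exhausted without finding the target.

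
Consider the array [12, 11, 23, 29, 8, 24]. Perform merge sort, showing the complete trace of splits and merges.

Merge sort trace:

Split: [12, 11, 23, 29, 8, 24] -> [12, 11, 23] and [29, 8, 24]
  Split: [12, 11, 23] -> [12] and [11, 23]
    Split: [11, 23] -> [11] and [23]
    Merge: [11] + [23] -> [11, 23]
  Merge: [12] + [11, 23] -> [11, 12, 23]
  Split: [29, 8, 24] -> [29] and [8, 24]
    Split: [8, 24] -> [8] and [24]
    Merge: [8] + [24] -> [8, 24]
  Merge: [29] + [8, 24] -> [8, 24, 29]
Merge: [11, 12, 23] + [8, 24, 29] -> [8, 11, 12, 23, 24, 29]

Final sorted array: [8, 11, 12, 23, 24, 29]

The merge sort proceeds by recursively splitting the array and merging sorted halves.
After all merges, the sorted array is [8, 11, 12, 23, 24, 29].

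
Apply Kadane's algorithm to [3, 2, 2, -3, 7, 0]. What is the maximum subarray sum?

Using Kadane's algorithm on [3, 2, 2, -3, 7, 0]:

Scanning through the array:
Position 1 (value 2): max_ending_here = 5, max_so_far = 5
Position 2 (value 2): max_ending_here = 7, max_so_far = 7
Position 3 (value -3): max_ending_here = 4, max_so_far = 7
Position 4 (value 7): max_ending_here = 11, max_so_far = 11
Position 5 (value 0): max_ending_here = 11, max_so_far = 11

Maximum subarray: [3, 2, 2, -3, 7]
Maximum sum: 11

The maximum subarray is [3, 2, 2, -3, 7] with sum 11. This subarray runs from index 0 to index 4.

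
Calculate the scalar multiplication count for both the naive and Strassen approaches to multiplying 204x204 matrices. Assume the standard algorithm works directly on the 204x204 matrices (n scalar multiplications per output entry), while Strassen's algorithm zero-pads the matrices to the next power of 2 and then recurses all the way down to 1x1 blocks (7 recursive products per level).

Matrix multiplication for 204x204 matrices:

Strassen's algorithm requires power-of-2 dimensions. Pad 204x204 to 256x256 (next power of 2).

Standard algorithm: 204^3 = 8489664 multiplications
Strassen's algorithm: 7^(log2(256)) = 7^8 = 5764801 multiplications
Savings: 8489664 - 5764801 = 2724863 multiplications

Standard: 8489664 multiplications (204^3). Strassen: 5764801 multiplications (7^8, after padding to 256x256). Strassen reduces 8 recursive multiplications to 7 at each level.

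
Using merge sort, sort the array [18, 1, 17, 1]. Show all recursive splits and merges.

Merge sort trace:

Split: [18, 1, 17, 1] -> [18, 1] and [17, 1]
  Split: [18, 1] -> [18] and [1]
  Merge: [18] + [1] -> [1, 18]
  Split: [17, 1] -> [17] and [1]
  Merge: [17] + [1] -> [1, 17]
Merge: [1, 18] + [1, 17] -> [1, 1, 17, 18]

Final sorted array: [1, 1, 17, 18]

The merge sort proceeds by recursively splitting the array and merging sorted halves.
After all merges, the sorted array is [1, 1, 17, 18].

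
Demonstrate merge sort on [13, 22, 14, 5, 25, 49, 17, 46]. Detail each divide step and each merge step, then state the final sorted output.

Merge sort trace:

Split: [13, 22, 14, 5, 25, 49, 17, 46] -> [13, 22, 14, 5] and [25, 49, 17, 46]
  Split: [13, 22, 14, 5] -> [13, 22] and [14, 5]
    Split: [13, 22] -> [13] and [22]
    Merge: [13] + [22] -> [13, 22]
    Split: [14, 5] -> [14] and [5]
    Merge: [14] + [5] -> [5, 14]
  Merge: [13, 22] + [5, 14] -> [5, 13, 14, 22]
  Split: [25, 49, 17, 46] -> [25, 49] and [17, 46]
    Split: [25, 49] -> [25] and [49]
    Merge: [25] + [49] -> [25, 49]
    Split: [17, 46] -> [17] and [46]
    Merge: [17] + [46] -> [17, 46]
  Merge: [25, 49] + [17, 46] -> [17, 25, 46, 49]
Merge: [5, 13, 14, 22] + [17, 25, 46, 49] -> [5, 13, 14, 17, 22, 25, 46, 49]

Final sorted array: [5, 13, 14, 17, 22, 25, 46, 49]

The merge sort proceeds by recursively splitting the array and merging sorted halves.
After all merges, the sorted array is [5, 13, 14, 17, 22, 25, 46, 49].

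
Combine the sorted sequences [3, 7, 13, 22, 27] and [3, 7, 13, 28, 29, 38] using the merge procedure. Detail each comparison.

Merging process:

Compare 3 vs 3: take 3 from left. Merged: [3]
Compare 7 vs 3: take 3 from right. Merged: [3, 3]
Compare 7 vs 7: take 7 from left. Merged: [3, 3, 7]
Compare 13 vs 7: take 7 from right. Merged: [3, 3, 7, 7]
Compare 13 vs 13: take 13 from left. Merged: [3, 3, 7, 7, 13]
Compare 22 vs 13: take 13 from right. Merged: [3, 3, 7, 7, 13, 13]
Compare 22 vs 28: take 22 from left. Merged: [3, 3, 7, 7, 13, 13, 22]
Compare 27 vs 28: take 27 from left. Merged: [3, 3, 7, 7, 13, 13, 22, 27]
Append remaining from right: [28, 29, 38]. Merged: [3, 3, 7, 7, 13, 13, 22, 27, 28, 29, 38]

Final merged array: [3, 3, 7, 7, 13, 13, 22, 27, 28, 29, 38]
Total comparisons: 8

The merged array is [3, 3, 7, 7, 13, 13, 22, 27, 28, 29, 38], requiring 8 comparisons. The merge step runs in O(n) time where n is the total number of elements.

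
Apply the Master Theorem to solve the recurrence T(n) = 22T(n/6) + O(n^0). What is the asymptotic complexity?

Master Theorem for T(n) = 22T(n/6) + O(n^0):

a = 22, b = 6, c = 0
log_b(a) = log_6(22) = 1.7251

Case 1: c = 0 < log_6(22) = 1.7251
T(n) = O(n^(log_6 22))

For T(n) = 22T(n/6) + O(n^0): log_6(22) = 1.7251. This is Case 1 of the Master Theorem (c < log_b(a), work dominated by leaves), giving O(n^(log_6 22)).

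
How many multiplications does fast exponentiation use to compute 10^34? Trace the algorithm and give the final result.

Computing 10^34 by squaring (build up from 10^1; each line after the first costs one multiplication):

10^1 = 10
10^2 = (10^1)^2 = 10^2 = 100
10^4 = (10^2)^2 = 100^2 = 10000
10^8 = (10^4)^2 = 10000^2 = 100000000
10^16 = (10^8)^2 = 100000000^2 = 10000000000000000
10^17 = 10 * 10^16 = 10 * 10000000000000000 = 100000000000000000
10^34 = (10^17)^2 = 100000000000000000^2 = 10000000000000000000000000000000000

Result: 10000000000000000000000000000000000
Multiplications needed: 6 (6 lines after 10^1)

10^34 = 10000000000000000000000000000000000. Using exponentiation by squaring, this requires 6 multiplications. The key idea: if the exponent is even, square the half-power; if odd, multiply by the base once.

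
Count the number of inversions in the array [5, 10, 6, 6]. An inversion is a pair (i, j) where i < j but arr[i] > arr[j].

Finding inversions in [5, 10, 6, 6]:

(1, 2): arr[1]=10 > arr[2]=6
(1, 3): arr[1]=10 > arr[3]=6

Total inversions: 2

The array has 2 inversion(s): (1,2), (1,3). Each pair (i,j) satisfies i < j and arr[i] > arr[j].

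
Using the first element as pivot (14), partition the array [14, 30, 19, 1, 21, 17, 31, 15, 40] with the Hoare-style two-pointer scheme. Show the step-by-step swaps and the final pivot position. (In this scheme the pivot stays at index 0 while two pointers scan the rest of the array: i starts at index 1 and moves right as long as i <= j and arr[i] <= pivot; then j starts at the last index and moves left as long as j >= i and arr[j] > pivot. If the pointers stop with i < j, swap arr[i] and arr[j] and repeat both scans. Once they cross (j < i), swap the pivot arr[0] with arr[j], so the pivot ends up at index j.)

Hoare-style two-pointer partition with pivot = 14:

Initial array: [14, 30, 19, 1, 21, 17, 31, 15, 40]

Pointers start at i = 1, j = 8.
i stops at index 1 (arr[1]=30 > 14), j stops at index 3 (arr[3]=1 <= 14): swap arr[1] and arr[3], array becomes [14, 1, 19, 30, 21, 17, 31, 15, 40]
i ends at 2, j ends at 1: the pointers have crossed (j < i), so scanning stops.

Swap pivot arr[0] with arr[1] to place pivot at position 1: [1, 14, 19, 30, 21, 17, 31, 15, 40]
Pivot position: 1

After partitioning with pivot 14, the array becomes [1, 14, 19, 30, 21, 17, 31, 15, 40]. The pivot is placed at index 1. All elements to the left of the pivot are <= 14, and all elements to the right are > 14.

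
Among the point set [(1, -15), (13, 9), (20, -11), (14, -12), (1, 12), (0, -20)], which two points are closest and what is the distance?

Computing all pairwise distances among 6 points:

d((1, -15), (13, 9)) = 26.8328
d((1, -15), (20, -11)) = 19.4165
d((1, -15), (14, -12)) = 13.3417
d((1, -15), (1, 12)) = 27.0
d((1, -15), (0, -20)) = 5.099 <-- minimum
d((13, 9), (20, -11)) = 21.1896
d((13, 9), (14, -12)) = 21.0238
d((13, 9), (1, 12)) = 12.3693
d((13, 9), (0, -20)) = 31.7805
d((20, -11), (14, -12)) = 6.0828
d((20, -11), (1, 12)) = 29.8329
d((20, -11), (0, -20)) = 21.9317
d((14, -12), (1, 12)) = 27.2947
d((14, -12), (0, -20)) = 16.1245
d((1, 12), (0, -20)) = 32.0156

Closest pair: (1, -15) and (0, -20) with distance 5.099

The closest pair is (1, -15) and (0, -20) with Euclidean distance 5.099. For 6 points, brute-force pairwise comparison is shown above. For large n, the divide-and-conquer algorithm (sort by x, recurse on halves, check the dividing strip) achieves O(n log n).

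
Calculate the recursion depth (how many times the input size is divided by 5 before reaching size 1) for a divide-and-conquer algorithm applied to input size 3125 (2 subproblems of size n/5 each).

For divide and conquer with division factor 5:

Problem sizes at each level:
Level 0: 3125
Level 1: 625
Level 2: 125
Level 3: 25
Level 4: 5
Level 5: 1

The root is level 0 and the size-1 base case is level 5 (the tree spans levels 0 through 5, i.e. 6 levels counting the root), so the depth is the number of divisions: log_5(3125) = 5

The recursion tree depth is log_5(3125) = 5. At each level, the problem size is divided by 5, so it takes 5 divisions to reduce to a base case of size 1. The algorithm makes 2 recursive calls at each level.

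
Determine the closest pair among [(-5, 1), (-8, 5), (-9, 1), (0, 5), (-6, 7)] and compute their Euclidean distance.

Computing all pairwise distances among 5 points:

d((-5, 1), (-8, 5)) = 5.0
d((-5, 1), (-9, 1)) = 4.0
d((-5, 1), (0, 5)) = 6.4031
d((-5, 1), (-6, 7)) = 6.0828
d((-8, 5), (-9, 1)) = 4.1231
d((-8, 5), (0, 5)) = 8.0
d((-8, 5), (-6, 7)) = 2.8284 <-- minimum
d((-9, 1), (0, 5)) = 9.8489
d((-9, 1), (-6, 7)) = 6.7082
d((0, 5), (-6, 7)) = 6.3246

Closest pair: (-8, 5) and (-6, 7) with distance 2.8284

The closest pair is (-8, 5) and (-6, 7) with Euclidean distance 2.8284. For 5 points, brute-force pairwise comparison is shown above. For large n, the divide-and-conquer algorithm (sort by x, recurse on halves, check the dividing strip) achieves O(n log n).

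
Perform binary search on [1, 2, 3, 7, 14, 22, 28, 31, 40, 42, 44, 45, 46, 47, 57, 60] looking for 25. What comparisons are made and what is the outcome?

Binary search for 25 in [1, 2, 3, 7, 14, 22, 28, 31, 40, 42, 44, 45, 46, 47, 57, 60]:

lo=0, hi=15, mid=7, arr[mid]=31 -> 31 > 25, search left half
lo=0, hi=6, mid=3, arr[mid]=7 -> 7 < 25, search right half
lo=4, hi=6, mid=5, arr[mid]=22 -> 22 < 25, search right half
lo=6, hi=6, mid=6, arr[mid]=28 -> 28 > 25, search left half
lo=6 > hi=5, target 25 not found

Binary search determines that 25 is not in the array after 4 comparisons. The search space was exhausted without finding the target.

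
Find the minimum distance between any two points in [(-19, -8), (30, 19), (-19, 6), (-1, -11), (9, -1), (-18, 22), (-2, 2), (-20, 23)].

Computing all pairwise distances among 8 points:

d((-19, -8), (30, 19)) = 55.9464
d((-19, -8), (-19, 6)) = 14.0
d((-19, -8), (-1, -11)) = 18.2483
d((-19, -8), (9, -1)) = 28.8617
d((-19, -8), (-18, 22)) = 30.0167
d((-19, -8), (-2, 2)) = 19.7231
d((-19, -8), (-20, 23)) = 31.0161
d((30, 19), (-19, 6)) = 50.6952
d((30, 19), (-1, -11)) = 43.1393
d((30, 19), (9, -1)) = 29.0
d((30, 19), (-18, 22)) = 48.0937
d((30, 19), (-2, 2)) = 36.2353
d((30, 19), (-20, 23)) = 50.1597
d((-19, 6), (-1, -11)) = 24.7588
d((-19, 6), (9, -1)) = 28.8617
d((-19, 6), (-18, 22)) = 16.0312
d((-19, 6), (-2, 2)) = 17.4642
d((-19, 6), (-20, 23)) = 17.0294
d((-1, -11), (9, -1)) = 14.1421
d((-1, -11), (-18, 22)) = 37.1214
d((-1, -11), (-2, 2)) = 13.0384
d((-1, -11), (-20, 23)) = 38.9487
d((9, -1), (-18, 22)) = 35.4683
d((9, -1), (-2, 2)) = 11.4018
d((9, -1), (-20, 23)) = 37.6431
d((-18, 22), (-2, 2)) = 25.6125
d((-18, 22), (-20, 23)) = 2.2361 <-- minimum
d((-2, 2), (-20, 23)) = 27.6586

Closest pair: (-18, 22) and (-20, 23) with distance 2.2361

The closest pair is (-18, 22) and (-20, 23) with Euclidean distance 2.2361. For 8 points, brute-force pairwise comparison is shown above. For large n, the divide-and-conquer algorithm (sort by x, recurse on halves, check the dividing strip) achieves O(n log n).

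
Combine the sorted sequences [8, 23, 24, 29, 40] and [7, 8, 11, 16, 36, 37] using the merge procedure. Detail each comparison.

Merging process:

Compare 8 vs 7: take 7 from right. Merged: [7]
Compare 8 vs 8: take 8 from left. Merged: [7, 8]
Compare 23 vs 8: take 8 from right. Merged: [7, 8, 8]
Compare 23 vs 11: take 11 from right. Merged: [7, 8, 8, 11]
Compare 23 vs 16: take 16 from right. Merged: [7, 8, 8, 11, 16]
Compare 23 vs 36: take 23 from left. Merged: [7, 8, 8, 11, 16, 23]
Compare 24 vs 36: take 24 from left. Merged: [7, 8, 8, 11, 16, 23, 24]
Compare 29 vs 36: take 29 from left. Merged: [7, 8, 8, 11, 16, 23, 24, 29]
Compare 40 vs 36: take 36 from right. Merged: [7, 8, 8, 11, 16, 23, 24, 29, 36]
Compare 40 vs 37: take 37 from right. Merged: [7, 8, 8, 11, 16, 23, 24, 29, 36, 37]
Append remaining from left: [40]. Merged: [7, 8, 8, 11, 16, 23, 24, 29, 36, 37, 40]

Final merged array: [7, 8, 8, 11, 16, 23, 24, 29, 36, 37, 40]
Total comparisons: 10

The merged array is [7, 8, 8, 11, 16, 23, 24, 29, 36, 37, 40], requiring 10 comparisons. The merge step runs in O(n) time where n is the total number of elements.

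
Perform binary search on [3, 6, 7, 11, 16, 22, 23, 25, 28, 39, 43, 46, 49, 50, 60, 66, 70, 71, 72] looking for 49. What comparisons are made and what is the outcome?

Binary search for 49 in [3, 6, 7, 11, 16, 22, 23, 25, 28, 39, 43, 46, 49, 50, 60, 66, 70, 71, 72]:

lo=0, hi=18, mid=9, arr[mid]=39 -> 39 < 49, search right half
lo=10, hi=18, mid=14, arr[mid]=60 -> 60 > 49, search left half
lo=10, hi=13, mid=11, arr[mid]=46 -> 46 < 49, search right half
lo=12, hi=13, mid=12, arr[mid]=49 -> Found target at index 12!

Binary search finds 49 at index 12 after 4 comparisons. The search repeatedly halves the search space by comparing with the middle element.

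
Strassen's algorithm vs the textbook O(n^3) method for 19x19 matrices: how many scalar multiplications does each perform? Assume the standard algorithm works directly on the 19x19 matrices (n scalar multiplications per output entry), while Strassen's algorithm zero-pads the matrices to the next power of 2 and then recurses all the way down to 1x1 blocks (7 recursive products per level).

Matrix multiplication for 19x19 matrices:

Strassen's algorithm requires power-of-2 dimensions. Pad 19x19 to 32x32 (next power of 2).

Standard algorithm: 19^3 = 6859 multiplications
Strassen's algorithm: 7^(log2(32)) = 7^5 = 16807 multiplications
Difference: 6859 - 16807 = -9948 (Strassen uses MORE here due to padding overhead — for small or just-over-power-of-2 n, padding can outweigh the per-level savings)

Standard: 6859 multiplications (19^3). Strassen: 16807 multiplications (7^5, after padding to 32x32). Strassen reduces 8 recursive multiplications to 7 at each level.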